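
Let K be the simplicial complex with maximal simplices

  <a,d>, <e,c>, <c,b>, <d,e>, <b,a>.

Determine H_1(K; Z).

H_1 ≅ Z.

Take the total order a < b < c < d < e on the vertex set. Then K (dimension 1) consists of the simplices:

  0-simplices (5): a, b, c, d, e
  1-simplices (5): ab, ad, bc, ce, de

Hence C_0 ≅ Z^5, C_1 ≅ Z^5.

Boundary ∂_1: C_1 → C_0 maps an edge to its endpoints' difference, ∂[p,q] = q − p. For instance
  ∂de = e − d.
As a 5×5 matrix over Z this has rank 4, with invariant factors (1,1,1,1).

Now H_k = ker ∂_k / im ∂_{k+1}, so:

  H_1: rank ker ∂_1 − rank ∂_2 = (5 − 4) − 0 = 1, and there is no ∂_2, so H_1 = Z.

(K is a triangulation of the circle S^1.)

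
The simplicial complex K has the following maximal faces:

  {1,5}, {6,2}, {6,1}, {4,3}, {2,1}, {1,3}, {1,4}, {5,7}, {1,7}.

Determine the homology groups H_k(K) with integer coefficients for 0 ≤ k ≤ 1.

H_0 = Z,  H_1 = Z^3.

K has 7 vertices, 9 edges.
rank ∂_0 = 0, rank ∂_1 = 6 ⇒ b_0 = 7 − 0 − 6 = 1; all invariant factors of ∂_1 are 1 so no torsion. So H_0 ≅ Z.
rank ∂_1 = 6, rank ∂_2 = 0 ⇒ b_1 = 9 − 6 − 0 = 3. So H_1 ≅ Z^3.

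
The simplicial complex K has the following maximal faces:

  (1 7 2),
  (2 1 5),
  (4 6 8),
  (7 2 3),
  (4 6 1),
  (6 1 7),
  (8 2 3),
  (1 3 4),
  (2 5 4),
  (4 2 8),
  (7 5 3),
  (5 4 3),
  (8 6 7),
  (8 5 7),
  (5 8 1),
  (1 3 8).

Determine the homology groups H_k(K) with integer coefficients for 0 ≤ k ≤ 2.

Take the total order 1 < 2 < 3 < 4 < 5 < 6 < 7 < 8 on the vertex set. Then K (dimension 2) consists of the simplices:

  0-simplices (8): [1], [2], [3], [4], [5], [6], [7], [8]
  1-simplices (24): (24 of them)
  2-simplices (16): [1,2,5], [1,2,7], [1,3,4], [1,3,8], [1,4,6], [1,5,8], [1,6,7], [2,3,7], [2,3,8], [2,4,5], [2,4,8], [3,4,5], [3,5,7], [4,6,8], [5,7,8], [6,7,8]

so the chain groups are C_0 ≅ Z^8, C_1 ≅ Z^24, C_2 ≅ Z^16.

The boundary map ∂_1: C_1 → C_0 is given by ∂[p,q] = [q] − [p]. For instance
  ∂[2,3] = [3] − [2].
As a 8×24 matrix over Z this has rank 7, with invariant factors (1,1,1,1,1,1,1).

The boundary map ∂_2: C_2 → C_1 maps a triangle to the signed sum of its edges. For instance
  ∂[1,2,5] = [2,5] − [1,5] + [1,2],
  ∂[1,3,8] = [3,8] − [1,8] + [1,3].
The 24×16 boundary matrix has rank 15 and Smith normal form diag(1,1,1,1,1,1,1,1,1,1,1,1,1,1,1).

From H_k ≅ ker(∂_k) / im(∂_{k+1}) we obtain:

  H_0: rank C_0 − rank ∂_1 = 8 − 7 = 1, and the invariant factors of ∂_1 are all 1, so H_0 = Z.
  H_1: rank ker ∂_1 − rank ∂_2 = (24 − 7) − 15 = 2, and the invariant factors of ∂_2 are all 1, so H_1 = Z^2.
  H_2: rank ker ∂_2 − rank ∂_3 = (16 − 15) − 0 = 1, and there is no ∂_3, so H_2 = Z.

H_0 ≅ Z,  H_1 ≅ Z^2,  H_2 ≅ Z.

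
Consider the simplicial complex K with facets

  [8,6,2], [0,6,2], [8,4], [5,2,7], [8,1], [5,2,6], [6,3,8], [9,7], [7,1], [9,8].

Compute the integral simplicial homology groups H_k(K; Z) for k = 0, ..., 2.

K has 10 vertices, 16 edges, 5 triangles.
rank ∂_0 = 0, rank ∂_1 = 9 ⇒ b_0 = 10 − 0 − 9 = 1; all invariant factors of ∂_1 are 1 so no torsion. So H_0 ≅ Z.
rank ∂_1 = 9, rank ∂_2 = 5 ⇒ b_1 = 16 − 9 − 5 = 2; all invariant factors of ∂_2 are 1 so no torsion. So H_1 ≅ Z^2.
rank ∂_2 = 5, rank ∂_3 = 0 ⇒ b_2 = 5 − 5 − 0 = 0. So H_2 ≅ 0.

H_0 = Z,  H_1 = Z^2,  H_2 = 0.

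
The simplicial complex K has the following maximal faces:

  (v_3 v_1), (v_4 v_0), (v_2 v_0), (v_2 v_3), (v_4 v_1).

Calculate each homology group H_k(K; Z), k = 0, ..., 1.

H_0 ≅ Z,  H_1 ≅ Z.

K has 5 vertices, 5 edges.
rank ∂_0 = 0, rank ∂_1 = 4 ⇒ b_0 = 5 − 0 − 4 = 1; all invariant factors of ∂_1 are 1 so no torsion. So H_0 ≅ Z.
rank ∂_1 = 4, rank ∂_2 = 0 ⇒ b_1 = 5 − 4 − 0 = 1. So H_1 ≅ Z.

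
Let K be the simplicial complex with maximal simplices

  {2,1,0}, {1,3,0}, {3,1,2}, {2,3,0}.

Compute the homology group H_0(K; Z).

H_0 ≅ Z.

We work with the vertex ordering 0 < 1 < 2 < 3. The simplices of K, each written with vertices in increasing order, are:

  0-simplices (4): [0], [1], [2], [3]
  1-simplices (6): [0,1], [0,2], [0,3], [1,2], [1,3], [2,3]
  2-simplices (4): [0,1,2], [0,1,3], [0,2,3], [1,2,3]

so the chain groups are C_0 ≅ Z^4, C_1 ≅ Z^6, C_2 ≅ Z^4.

∂_1: C_1 → C_0 is given by ∂[p,q] = [q] − [p].
As a 4×6 matrix over Z this has rank 3, with invariant factors (1,1,1).

Boundary ∂_2: C_2 → C_1 acts by ∂[p,q,r] = [q,r] − [p,r] + [p,q]. For instance
  ∂[0,1,3] = [1,3] − [0,3] + [0,1],
  ∂[0,2,3] = [2,3] − [0,3] + [0,2].
The resulting 6×4 matrix has rank 3, and its Smith normal form has invariant factors (1,1,1).

Computing H_k = (kernel of ∂_k) / (image of ∂_{k+1}):

  H_0: rank C_0 − rank ∂_1 = 4 − 3 = 1, and the invariant factors of ∂_1 are all 1, so H_0 ≅ Z.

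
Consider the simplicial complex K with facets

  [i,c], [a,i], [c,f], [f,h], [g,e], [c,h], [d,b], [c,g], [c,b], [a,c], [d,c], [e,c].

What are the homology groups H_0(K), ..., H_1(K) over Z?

Order the vertices as a < b < c < d < e < f < g < h < i. Listing each simplex with vertices in this order, K has dimension 1 with simplices:

  0-simplices (9): a, b, c, d, e, f, g, h, i
  1-simplices (12): ac, ai, bc, bd, cd, ce, cf, cg, ch, ci, eg, fh

giving chain groups C_0 ≅ Z^9, C_1 ≅ Z^12.

∂_1: C_1 → C_0 is given by ∂[p,q] = [q] − [p].
The resulting 9×12 matrix has rank 8, and its Smith normal form has invariant factors (1,1,1,1,1,1,1,1).

Now H_k = ker ∂_k / im ∂_{k+1}, so:

  H_0: rank C_0 − rank ∂_1 = 9 − 8 = 1, and the invariant factors of ∂_1 are all 1, so H_0 = Z.
  H_1: rank ker ∂_1 − rank ∂_2 = (12 − 8) − 0 = 4, and there is no ∂_2, so H_1 = Z^4.

(K is a triangulation of a wedge of 4 circles.)

H_0 = Z,  H_1 = Z^4.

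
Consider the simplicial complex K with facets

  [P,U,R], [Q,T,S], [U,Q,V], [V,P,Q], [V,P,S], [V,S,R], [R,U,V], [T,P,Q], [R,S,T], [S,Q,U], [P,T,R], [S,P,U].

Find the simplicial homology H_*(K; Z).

Fix the vertex order P < Q < R < S < T < U < V and write every simplex with vertices in increasing order. Then dim K = 2 and the simplices of K are:

  0-simplices (7): P, Q, R, S, T, U, V
  1-simplices (18): PQ, PR, PS, PT, PU, PV, QS, QT, QU, QV, RS, RT, RU, RV, ST, SU, SV, UV
  2-simplices (12): PQT, PQV, PRT, PRU, PSU, PSV, QST, QSU, QUV, RST, RSV, RUV

Hence C_0 ≅ Z^7, C_1 ≅ Z^18, C_2 ≅ Z^12.

∂_1: C_1 → C_0 maps an edge to its endpoints' difference, ∂[p,q] = q − p. For instance
  ∂SV = V − S.
As a 7×18 matrix over Z this has rank 6, with invariant factors (1,1,1,1,1,1).

The boundary map ∂_2: C_2 → C_1 maps a triangle to the signed sum of its edges. For instance
  ∂PQV = QV − PV + PQ,
  ∂RST = ST − RT + RS.
This gives a 18×12 integer matrix of rank 12; reducing to Smith normal form yields diagonal entries (1,1,1,1,1,1,1,1,1,1,1,2).

Reading off H_k = ker ∂_k / im ∂_{k+1}:

  H_0: rank C_0 − rank ∂_1 = 7 − 6 = 1, and the invariant factors of ∂_1 are all 1, so H_0 ≅ Z.
  H_1: rank ker ∂_1 − rank ∂_2 = (18 − 6) − 12 = 0, and ∂_2 has invariant factor 2 > 1, so H_1 ≅ Z/2.
  H_2: rank ker ∂_2 − rank ∂_3 = (12 − 12) − 0 = 0, and there is no ∂_3, so H_2 ≅ 0.

(K is a triangulation of the real projective plane RP^2.)

H_0 ≅ Z,  H_1 ≅ Z/2,  H_2 = 0.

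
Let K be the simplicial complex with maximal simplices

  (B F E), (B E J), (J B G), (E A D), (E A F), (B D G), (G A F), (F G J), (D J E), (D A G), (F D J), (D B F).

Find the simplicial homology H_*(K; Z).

Take the total order A < B < D < E < F < G < J on the vertex set. Then K (dimension 2) consists of the simplices:

  0-simplices (7): A, B, D, E, F, G, J
  1-simplices (18): AD, AE, AF, AG, BD, BE, BF, BG, BJ, DE, DF, DG, DJ, EF, EJ, FG, FJ, GJ
  2-simplices (12): ADE, ADG, AEF, AFG, BDF, BDG, BEF, BEJ, BGJ, DEJ, DFJ, FGJ

Hence C_0 ≅ Z^7, C_1 ≅ Z^18, C_2 ≅ Z^12.

Boundary ∂_1: C_1 → C_0 maps an edge to its endpoints' difference, ∂[p,q] = q − p. For instance
  ∂DE = E − D.
The resulting 7×18 matrix has rank 6, and its Smith normal form has invariant factors (1,1,1,1,1,1).

The boundary map ∂_2: C_2 → C_1 sends each 2-simplex [p,q,r] to [q,r] − [p,r] + [p,q]. For instance
  ∂BEF = EF − BF + BE,
  ∂AEF = EF − AF + AE.
As a 18×12 matrix over Z this has rank 12, with invariant factors (1,1,1,1,1,1,1,1,1,1,1,2).

From H_k ≅ ker(∂_k) / im(∂_{k+1}) we obtain:

  H_0: rank C_0 − rank ∂_1 = 7 − 6 = 1, and the invariant factors of ∂_1 are all 1, so H_0 ≅ Z.
  H_1: rank ker ∂_1 − rank ∂_2 = (18 − 6) − 12 = 0, and ∂_2 has invariant factor 2 > 1, so H_1 ≅ Z_2.
  H_2: rank ker ∂_2 − rank ∂_3 = (12 − 12) − 0 = 0, and there is no ∂_3, so H_2 ≅ 0.

As a check, the Euler characteristic is 7 − 18 + 12 = 1, which agrees with 1 − 0 + 0 = 1.
(K is a triangulation of the real projective plane RP^2.)

H_0 = Z,  H_1 = Z_2,  H_2 = 0.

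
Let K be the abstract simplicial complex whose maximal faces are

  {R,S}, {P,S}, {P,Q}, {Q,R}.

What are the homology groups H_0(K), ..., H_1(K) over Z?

H_0 = Z,  H_1 = Z.

Fix the vertex order P < Q < R < S and write every simplex with vertices in increasing order. Then dim K = 1 and the simplices of K are:

  0-simplices (4): P, Q, R, S
  1-simplices (4): PQ, PS, QR, RS

Hence C_0 ≅ Z^4, C_1 ≅ Z^4.

∂_1: C_1 → C_0 maps an edge to its endpoints' difference, ∂[p,q] = q − p.
The resulting 4×4 matrix has rank 3, and its Smith normal form has invariant factors (1,1,1).

From H_k ≅ ker(∂_k) / im(∂_{k+1}) we obtain:

  H_0: rank C_0 − rank ∂_1 = 4 − 3 = 1, and the invariant factors of ∂_1 are all 1, so H_0 = Z.
  H_1: rank ker ∂_1 − rank ∂_2 = (4 − 3) − 0 = 1, and there is no ∂_2, so H_1 = Z.

As a check, the Euler characteristic is 4 − 4 = 0, which agrees with 1 − 1 = 0.
(K is a triangulation of the circle S^1.)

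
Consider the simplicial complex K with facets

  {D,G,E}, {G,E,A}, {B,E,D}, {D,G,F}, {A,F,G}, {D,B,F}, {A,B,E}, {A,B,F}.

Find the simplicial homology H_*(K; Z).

H_0 ≅ Z,  H_1 = 0,  H_2 ≅ Z.

K has 6 vertices, 12 edges, 8 triangles.
rank ∂_0 = 0, rank ∂_1 = 5 ⇒ b_0 = 6 − 0 − 5 = 1; all invariant factors of ∂_1 are 1 so no torsion. So H_0 = Z.
rank ∂_1 = 5, rank ∂_2 = 7 ⇒ b_1 = 12 − 5 − 7 = 0; all invariant factors of ∂_2 are 1 so no torsion. So H_1 = 0.
rank ∂_2 = 7, rank ∂_3 = 0 ⇒ b_2 = 8 − 7 − 0 = 1. So H_2 = Z.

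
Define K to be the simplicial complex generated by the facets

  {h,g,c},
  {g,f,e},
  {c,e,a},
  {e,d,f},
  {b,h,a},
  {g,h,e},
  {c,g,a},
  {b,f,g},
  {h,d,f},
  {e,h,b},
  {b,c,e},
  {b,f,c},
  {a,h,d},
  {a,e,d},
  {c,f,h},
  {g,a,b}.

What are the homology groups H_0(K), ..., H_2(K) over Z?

K has 8 vertices, 24 edges, 16 triangles.
rank ∂_0 = 0, rank ∂_1 = 7 ⇒ b_0 = 8 − 0 − 7 = 1; all invariant factors of ∂_1 are 1 so no torsion. So H_0 = Z.
rank ∂_1 = 7, rank ∂_2 = 15 ⇒ b_1 = 24 − 7 − 15 = 2; all invariant factors of ∂_2 are 1 so no torsion. So H_1 = Z^2.
rank ∂_2 = 15, rank ∂_3 = 0 ⇒ b_2 = 16 − 15 − 0 = 1. So H_2 = Z.

H_0 = Z,  H_1 = Z^2,  H_2 = Z.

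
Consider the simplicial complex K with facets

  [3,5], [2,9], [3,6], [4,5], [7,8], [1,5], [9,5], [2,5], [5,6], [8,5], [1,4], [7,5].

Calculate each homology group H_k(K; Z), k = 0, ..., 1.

Fix the vertex order 1 < 2 < 3 < 4 < 5 < 6 < 7 < 8 < 9 and write every simplex with vertices in increasing order. Then dim K = 1 and the simplices of K are:

  0-simplices (9): [1], [2], [3], [4], [5], [6], [7], [8], [9]
  1-simplices (12): [1,4], [1,5], [2,5], [2,9], [3,5], [3,6], [4,5], [5,6], [5,7], [5,8], [5,9], [7,8]

so the chain groups are C_0 ≅ Z^9, C_1 ≅ Z^12.

The boundary map ∂_1: C_1 → C_0 is given by ∂[p,q] = [q] − [p].
This gives a 9×12 integer matrix of rank 8; reducing to Smith normal form yields diagonal entries (1,1,1,1,1,1,1,1).

From H_k ≅ ker(∂_k) / im(∂_{k+1}) we obtain:

  H_0: rank C_0 − rank ∂_1 = 9 − 8 = 1, and the invariant factors of ∂_1 are all 1, so H_0 = Z.
  H_1: rank ker ∂_1 − rank ∂_2 = (12 − 8) − 0 = 4, and there is no ∂_2, so H_1 = Z^4.

As a check, the Euler characteristic is 9 − 12 = -3, which agrees with 1 − 4 = -3.

H_0 = Z,  H_1 = Z^4.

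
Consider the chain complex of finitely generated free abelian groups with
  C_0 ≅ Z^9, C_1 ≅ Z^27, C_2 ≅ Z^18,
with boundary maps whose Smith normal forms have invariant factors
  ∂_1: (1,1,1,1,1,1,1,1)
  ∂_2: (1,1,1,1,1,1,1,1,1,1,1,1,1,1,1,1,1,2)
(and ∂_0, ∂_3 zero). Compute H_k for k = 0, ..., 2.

H_0 ≅ Z,  H_1 ≅ Z ⊕ Z/2Z,  H_2 = 0.

H_0: b_0 = 9 − 0 − 8 = 1; torsion from ∂_1 factors > 1: none. So H_0 ≅ Z.
H_1: b_1 = 27 − 8 − 18 = 1; torsion from ∂_2 factors > 1: [2]. So H_1 ≅ Z ⊕ Z/2Z.
H_2: b_2 = 18 − 18 − 0 = 0; torsion from ∂_3 factors > 1: none. So H_2 ≅ 0.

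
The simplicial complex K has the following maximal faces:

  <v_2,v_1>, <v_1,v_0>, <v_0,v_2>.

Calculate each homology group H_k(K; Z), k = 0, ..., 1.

H_0 ≅ Z,  H_1 ≅ Z.

Take the total order v_0 < v_1 < v_2 on the vertex set. Then K (dimension 1) consists of the simplices:

  0-simplices (3): [v_0], [v_1], [v_2]
  1-simplices (3): [v_0,v_1], [v_0,v_2], [v_1,v_2]

giving chain groups C_0 ≅ Z^3, C_1 ≅ Z^3.

The boundary map ∂_1: C_1 → C_0 is given by ∂[p,q] = [q] − [p]. For instance
  ∂[v_0,v_1] = [v_1] − [v_0].
The 3×3 boundary matrix has rank 2 and Smith normal form diag(1,1).

Computing H_k = (kernel of ∂_k) / (image of ∂_{k+1}):

  H_0: rank C_0 − rank ∂_1 = 3 − 2 = 1, and the invariant factors of ∂_1 are all 1, so H_0 = Z.
  H_1: rank ker ∂_1 − rank ∂_2 = (3 − 2) − 0 = 1, and there is no ∂_2, so H_1 = Z.

As a check, the Euler characteristic is 3 − 3 = 0, which agrees with 1 − 1 = 0.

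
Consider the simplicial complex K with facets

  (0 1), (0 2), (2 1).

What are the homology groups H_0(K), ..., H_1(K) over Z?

K has 3 vertices, 3 edges.
rank ∂_0 = 0, rank ∂_1 = 2 ⇒ b_0 = 3 − 0 − 2 = 1; all invariant factors of ∂_1 are 1 so no torsion. So H_0 ≅ Z.
rank ∂_1 = 2, rank ∂_2 = 0 ⇒ b_1 = 3 − 2 − 0 = 1. So H_1 ≅ Z.

H_0 = Z,  H_1 = Z.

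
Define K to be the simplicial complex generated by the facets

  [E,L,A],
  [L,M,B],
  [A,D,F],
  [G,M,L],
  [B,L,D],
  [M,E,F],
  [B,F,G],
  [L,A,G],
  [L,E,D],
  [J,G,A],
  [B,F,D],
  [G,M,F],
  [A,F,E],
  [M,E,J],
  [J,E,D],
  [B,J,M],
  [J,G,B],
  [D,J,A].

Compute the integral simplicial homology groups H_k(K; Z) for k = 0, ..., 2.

H_0 = Z,  H_1 = Z ⊕ Z/2,  H_2 = 0.

We work with the vertex ordering A < B < D < E < F < G < J < L < M. The simplices of K, each written with vertices in increasing order, are:

  0-simplices (9): A, B, D, E, F, G, J, L, M
  1-simplices (27): AD, AE, AF, AG, AJ, AL, BD, BF, BG, BJ, BL, BM, DE, DF, DJ, DL, EF, EJ, EL, EM, FG, FM, GJ, GL, GM, JM, LM
  2-simplices (18): ADF, ADJ, AEF, AEL, AGJ, AGL, BDF, BDL, BFG, BGJ, BJM, BLM, DEJ, DEL, EFM, EJM, FGM, GLM

giving chain groups C_0 ≅ Z^9, C_1 ≅ Z^27, C_2 ≅ Z^18.

Boundary ∂_1: C_1 → C_0 maps an edge to its endpoints' difference, ∂[p,q] = q − p. For instance
  ∂BF = F − B.
As a 9×27 matrix over Z this has rank 8, with invariant factors (1,1,1,1,1,1,1,1).

The boundary map ∂_2: C_2 → C_1 acts by ∂[p,q,r] = [q,r] − [p,r] + [p,q]. For instance
  ∂BFG = FG − BG + BF,
  ∂EJM = JM − EM + EJ.
The 27×18 boundary matrix has rank 18 and Smith normal form diag(1,1,1,1,1,1,1,1,1,1,1,1,1,1,1,1,1,2).

Computing H_k = (kernel of ∂_k) / (image of ∂_{k+1}):

  H_0: rank C_0 − rank ∂_1 = 9 − 8 = 1, and the invariant factors of ∂_1 are all 1, so H_0 = Z.
  H_1: rank ker ∂_1 − rank ∂_2 = (27 − 8) − 18 = 1, and ∂_2 has invariant factor 2 > 1, so H_1 = Z ⊕ Z/2.
  H_2: rank ker ∂_2 − rank ∂_3 = (18 − 18) − 0 = 0, and there is no ∂_3, so H_2 = 0.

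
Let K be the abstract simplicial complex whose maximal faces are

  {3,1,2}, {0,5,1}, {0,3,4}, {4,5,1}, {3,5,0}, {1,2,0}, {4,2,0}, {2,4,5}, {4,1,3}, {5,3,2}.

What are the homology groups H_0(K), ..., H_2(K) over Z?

We work with the vertex ordering 0 < 1 < 2 < 3 < 4 < 5. The simplices of K, each written with vertices in increasing order, are:

  0-simplices (6): [0], [1], [2], [3], [4], [5]
  1-simplices (15): [0,1], [0,2], [0,3], [0,4], [0,5], [1,2], [1,3], [1,4], [1,5], [2,3], [2,4], [2,5], [3,4], [3,5], [4,5]
  2-simplices (10): [0,1,2], [0,1,5], [0,2,4], [0,3,4], [0,3,5], [1,2,3], [1,3,4], [1,4,5], [2,3,5], [2,4,5]

Hence C_0 ≅ Z^6, C_1 ≅ Z^15, C_2 ≅ Z^10.

∂_1: C_1 → C_0 is given by ∂[p,q] = [q] − [p]. For instance
  ∂[0,4] = [4] − [0].
As a 6×15 matrix over Z this has rank 5, with invariant factors (1,1,1,1,1).

Boundary ∂_2: C_2 → C_1 acts by ∂[p,q,r] = [q,r] − [p,r] + [p,q]. For instance
  ∂[2,4,5] = [4,5] − [2,5] + [2,4],
  ∂[1,4,5] = [4,5] − [1,5] + [1,4].
The resulting 15×10 matrix has rank 10, and its Smith normal form has invariant factors (1,1,1,1,1,1,1,1,1,2).

From H_k ≅ ker(∂_k) / im(∂_{k+1}) we obtain:

  H_0: rank C_0 − rank ∂_1 = 6 − 5 = 1, and the invariant factors of ∂_1 are all 1, so H_0 ≅ Z.
  H_1: rank ker ∂_1 − rank ∂_2 = (15 − 5) − 10 = 0, and ∂_2 has invariant factor 2 > 1, so H_1 ≅ Z/2.
  H_2: rank ker ∂_2 − rank ∂_3 = (10 − 10) − 0 = 0, and there is no ∂_3, so H_2 ≅ 0.

(K is a triangulation of the real projective plane RP^2.)

H_0 = Z,  H_1 = Z/2,  H_2 = 0.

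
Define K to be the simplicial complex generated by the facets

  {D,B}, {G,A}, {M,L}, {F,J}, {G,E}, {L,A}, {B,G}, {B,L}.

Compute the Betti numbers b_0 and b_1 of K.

b_0 = 2, b_1 = 1.

Take the total order A < B < D < E < F < G < J < L < M on the vertex set. Then K (dimension 1) consists of the simplices:

  0-simplices (9): A, B, D, E, F, G, J, L, M
  1-simplices (8): AG, AL, BD, BG, BL, EG, FJ, LM

giving chain groups C_0 ≅ Z^9, C_1 ≅ Z^8.

Boundary ∂_1: C_1 → C_0 maps an edge to its endpoints' difference, ∂[p,q] = q − p. For instance
  ∂AG = G − A.
The 9×8 boundary matrix has rank 7 and Smith normal form diag(1,1,1,1,1,1,1).

Computing H_k = (kernel of ∂_k) / (image of ∂_{k+1}):

  H_0: rank C_0 − rank ∂_1 = 9 − 7 = 2, and the invariant factors of ∂_1 are all 1, so H_0 ≅ Z^2.
  H_1: rank ker ∂_1 − rank ∂_2 = (8 − 7) − 0 = 1, and there is no ∂_2, so H_1 ≅ Z.

As a check, the Euler characteristic is 9 − 8 = 1, which agrees with 2 − 1 = 1.

Hence the Betti numbers are b_0 = 2, b_1 = 1.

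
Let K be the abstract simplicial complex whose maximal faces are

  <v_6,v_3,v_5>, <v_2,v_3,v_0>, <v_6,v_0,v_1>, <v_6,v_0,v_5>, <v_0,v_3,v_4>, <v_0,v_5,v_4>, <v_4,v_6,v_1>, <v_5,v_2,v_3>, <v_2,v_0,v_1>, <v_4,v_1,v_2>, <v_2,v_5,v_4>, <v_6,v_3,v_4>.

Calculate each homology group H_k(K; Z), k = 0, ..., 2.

We work with the vertex ordering v_0 < v_1 < v_2 < v_3 < v_4 < v_5 < v_6. The simplices of K, each written with vertices in increasing order, are:

  0-simplices (7): [v_0], [v_1], [v_2], [v_3], [v_4], [v_5], [v_6]
  1-simplices (18): (18 of them)
  2-simplices (12): (12 of them)

Hence C_0 ≅ Z^7, C_1 ≅ Z^18, C_2 ≅ Z^12.

Boundary ∂_1: C_1 → C_0 sends each edge [p,q] (with p < q) to q − p. For instance
  ∂[v_3,v_5] = [v_5] − [v_3].
The 7×18 boundary matrix has rank 6 and Smith normal form diag(1,1,1,1,1,1).

The boundary map ∂_2: C_2 → C_1 sends each 2-simplex [p,q,r] to [q,r] − [p,r] + [p,q]. For instance
  ∂[v_2,v_3,v_5] = [v_3,v_5] − [v_2,v_5] + [v_2,v_3],
  ∂[v_0,v_3,v_4] = [v_3,v_4] − [v_0,v_4] + [v_0,v_3].
The 18×12 boundary matrix has rank 12 and Smith normal form diag(1,1,1,1,1,1,1,1,1,1,1,2).

From H_k ≅ ker(∂_k) / im(∂_{k+1}) we obtain:

  H_0: rank C_0 − rank ∂_1 = 7 − 6 = 1, and the invariant factors of ∂_1 are all 1, so H_0 = Z.
  H_1: rank ker ∂_1 − rank ∂_2 = (18 − 6) − 12 = 0, and ∂_2 has invariant factor 2 > 1, so H_1 = Z/2Z.
  H_2: rank ker ∂_2 − rank ∂_3 = (12 − 12) − 0 = 0, and there is no ∂_3, so H_2 = 0.

H_0 ≅ Z,  H_1 ≅ Z/2Z,  H_2 = 0.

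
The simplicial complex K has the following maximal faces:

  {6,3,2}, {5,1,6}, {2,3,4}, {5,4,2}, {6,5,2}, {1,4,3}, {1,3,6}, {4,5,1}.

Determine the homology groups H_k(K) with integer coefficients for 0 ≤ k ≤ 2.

H_0 ≅ Z,  H_1 = 0,  H_2 ≅ Z.

We work with the vertex ordering 1 < 2 < 3 < 4 < 5 < 6. The simplices of K, each written with vertices in increasing order, are:

  0-simplices (6): [1], [2], [3], [4], [5], [6]
  1-simplices (12): [1,3], [1,4], [1,5], [1,6], [2,3], [2,4], [2,5], [2,6], [3,4], [3,6], [4,5], [5,6]
  2-simplices (8): [1,3,4], [1,3,6], [1,4,5], [1,5,6], [2,3,4], [2,3,6], [2,4,5], [2,5,6]

giving chain groups C_0 ≅ Z^6, C_1 ≅ Z^12, C_2 ≅ Z^8.

∂_1: C_1 → C_0 is given by ∂[p,q] = [q] − [p]. For instance
  ∂[1,6] = [6] − [1].
The resulting 6×12 matrix has rank 5, and its Smith normal form has invariant factors (1,1,1,1,1).

The boundary map ∂_2: C_2 → C_1 sends each 2-simplex [p,q,r] to [q,r] − [p,r] + [p,q]. For instance
  ∂[2,3,6] = [3,6] − [2,6] + [2,3],
  ∂[1,3,6] = [3,6] − [1,6] + [1,3].
The 12×8 boundary matrix has rank 7 and Smith normal form diag(1,1,1,1,1,1,1).

Reading off H_k = ker ∂_k / im ∂_{k+1}:

  H_0: rank C_0 − rank ∂_1 = 6 − 5 = 1, and the invariant factors of ∂_1 are all 1, so H_0 = Z.
  H_1: rank ker ∂_1 − rank ∂_2 = (12 − 5) − 7 = 0, and the invariant factors of ∂_2 are all 1, so H_1 = 0.
  H_2: rank ker ∂_2 − rank ∂_3 = (8 − 7) − 0 = 1, and there is no ∂_3, so H_2 = Z.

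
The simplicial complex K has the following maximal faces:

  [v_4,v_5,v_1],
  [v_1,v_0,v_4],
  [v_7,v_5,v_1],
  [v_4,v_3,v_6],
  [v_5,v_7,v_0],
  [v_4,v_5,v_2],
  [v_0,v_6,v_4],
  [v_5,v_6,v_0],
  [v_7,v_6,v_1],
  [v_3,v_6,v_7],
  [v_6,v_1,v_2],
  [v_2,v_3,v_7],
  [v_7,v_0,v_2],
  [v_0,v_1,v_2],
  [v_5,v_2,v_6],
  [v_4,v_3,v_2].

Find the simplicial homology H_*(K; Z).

H_0 ≅ Z,  H_1 ≅ Z^2,  H_2 ≅ Z.

Take the total order v_0 < v_1 < v_2 < v_3 < v_4 < v_5 < v_6 < v_7 on the vertex set. Then K (dimension 2) consists of the simplices:

  0-simplices (8): [v_0], [v_1], [v_2], [v_3], [v_4], [v_5], [v_6], [v_7]
  1-simplices (24): (24 of them)
  2-simplices (16): (16 of them)

so the chain groups are C_0 ≅ Z^8, C_1 ≅ Z^24, C_2 ≅ Z^16.

∂_1: C_1 → C_0 maps an edge to its endpoints' difference, ∂[p,q] = q − p. For instance
  ∂[v_2,v_5] = [v_5] − [v_2].
The 8×24 boundary matrix has rank 7 and Smith normal form diag(1,1,1,1,1,1,1).

∂_2: C_2 → C_1 maps a triangle to the signed sum of its edges. For instance
  ∂[v_1,v_4,v_5] = [v_4,v_5] − [v_1,v_5] + [v_1,v_4],
  ∂[v_0,v_1,v_2] = [v_1,v_2] − [v_0,v_2] + [v_0,v_1].
This gives a 24×16 integer matrix of rank 15; reducing to Smith normal form yields diagonal entries (1,1,1,1,1,1,1,1,1,1,1,1,1,1,1).

Reading off H_k = ker ∂_k / im ∂_{k+1}:

  H_0: rank C_0 − rank ∂_1 = 8 − 7 = 1, and the invariant factors of ∂_1 are all 1, so H_0 = Z.
  H_1: rank ker ∂_1 − rank ∂_2 = (24 − 7) − 15 = 2, and the invariant factors of ∂_2 are all 1, so H_1 = Z^2.
  H_2: rank ker ∂_2 − rank ∂_3 = (16 − 15) − 0 = 1, and there is no ∂_3, so H_2 = Z.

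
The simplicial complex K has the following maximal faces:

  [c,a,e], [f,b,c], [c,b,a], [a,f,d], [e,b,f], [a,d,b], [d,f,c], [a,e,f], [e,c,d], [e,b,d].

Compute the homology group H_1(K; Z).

Fix the vertex order a < b < c < d < e < f and write every simplex with vertices in increasing order. Then dim K = 2 and the simplices of K are:

  0-simplices (6): a, b, c, d, e, f
  1-simplices (15): ab, ac, ad, ae, af, bc, bd, be, bf, cd, ce, cf, de, df, ef
  2-simplices (10): abc, abd, ace, adf, aef, bcf, bde, bef, cde, cdf

so the chain groups are C_0 ≅ Z^6, C_1 ≅ Z^15, C_2 ≅ Z^10.

The boundary map ∂_1: C_1 → C_0 maps an edge to its endpoints' difference, ∂[p,q] = q − p.
The 6×15 boundary matrix has rank 5 and Smith normal form diag(1,1,1,1,1).

∂_2: C_2 → C_1 acts by ∂[p,q,r] = [q,r] − [p,r] + [p,q]. For instance
  ∂bcf = cf − bf + bc,
  ∂ace = ce − ae + ac.
The 15×10 boundary matrix has rank 10 and Smith normal form diag(1,1,1,1,1,1,1,1,1,2).

Reading off H_k = ker ∂_k / im ∂_{k+1}:

  H_1: rank ker ∂_1 − rank ∂_2 = (15 − 5) − 10 = 0, and ∂_2 has invariant factor 2 > 1, so H_1 ≅ Z_2.

(K is a triangulation of the real projective plane RP^2.)

H_1 = Z_2.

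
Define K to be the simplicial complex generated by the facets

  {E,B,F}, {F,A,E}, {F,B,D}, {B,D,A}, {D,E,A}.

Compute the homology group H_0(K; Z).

K has 5 vertices, 10 edges, 5 triangles.
rank ∂_0 = 0, rank ∂_1 = 4 ⇒ b_0 = 5 − 0 − 4 = 1; all invariant factors of ∂_1 are 1 so no torsion. So H_0 = Z.

H_0 = Z.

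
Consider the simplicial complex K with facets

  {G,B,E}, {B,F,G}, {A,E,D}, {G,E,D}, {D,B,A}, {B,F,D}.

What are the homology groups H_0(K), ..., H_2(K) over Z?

H_0 = Z,  H_1 = Z,  H_2 = 0.

We work with the vertex ordering A < B < D < E < F < G. The simplices of K, each written with vertices in increasing order, are:

  0-simplices (6): A, B, D, E, F, G
  1-simplices (12): AB, AD, AE, BD, BE, BF, BG, DE, DF, DG, EG, FG
  2-simplices (6): ABD, ADE, BDF, BEG, BFG, DEG

Hence C_0 ≅ Z^6, C_1 ≅ Z^12, C_2 ≅ Z^6.

The boundary map ∂_1: C_1 → C_0 sends each edge [p,q] (with p < q) to q − p.
The 6×12 boundary matrix has rank 5 and Smith normal form diag(1,1,1,1,1).

∂_2: C_2 → C_1 acts by ∂[p,q,r] = [q,r] − [p,r] + [p,q]. For instance
  ∂ABD = BD − AD + AB,
  ∂BDF = DF − BF + BD.
This gives a 12×6 integer matrix of rank 6; reducing to Smith normal form yields diagonal entries (1,1,1,1,1,1).

Reading off H_k = ker ∂_k / im ∂_{k+1}:

  H_0: rank C_0 − rank ∂_1 = 6 − 5 = 1, and the invariant factors of ∂_1 are all 1, so H_0 ≅ Z.
  H_1: rank ker ∂_1 − rank ∂_2 = (12 − 5) − 6 = 1, and the invariant factors of ∂_2 are all 1, so H_1 ≅ Z.
  H_2: rank ker ∂_2 − rank ∂_3 = (6 − 6) − 0 = 0, and there is no ∂_3, so H_2 ≅ 0.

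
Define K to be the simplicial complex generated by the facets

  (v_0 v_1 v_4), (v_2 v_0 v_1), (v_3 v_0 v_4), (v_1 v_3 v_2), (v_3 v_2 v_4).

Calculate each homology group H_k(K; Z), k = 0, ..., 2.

Order the vertices as v_0 < v_1 < v_2 < v_3 < v_4. Listing each simplex with vertices in this order, K has dimension 2 with simplices:

  0-simplices (5): [v_0], [v_1], [v_2], [v_3], [v_4]
  1-simplices (10): [v_0,v_1], [v_0,v_2], [v_0,v_3], [v_0,v_4], [v_1,v_2], [v_1,v_3], [v_1,v_4], [v_2,v_3], [v_2,v_4], [v_3,v_4]
  2-simplices (5): [v_0,v_1,v_2], [v_0,v_1,v_4], [v_0,v_3,v_4], [v_1,v_2,v_3], [v_2,v_3,v_4]

giving chain groups C_0 ≅ Z^5, C_1 ≅ Z^10, C_2 ≅ Z^5.

Boundary ∂_1: C_1 → C_0 maps an edge to its endpoints' difference, ∂[p,q] = q − p. For instance
  ∂[v_1,v_2] = [v_2] − [v_1].
The 5×10 boundary matrix has rank 4 and Smith normal form diag(1,1,1,1).

∂_2: C_2 → C_1 acts by ∂[p,q,r] = [q,r] − [p,r] + [p,q]. For instance
  ∂[v_1,v_2,v_3] = [v_2,v_3] − [v_1,v_3] + [v_1,v_2],
  ∂[v_0,v_3,v_4] = [v_3,v_4] − [v_0,v_4] + [v_0,v_3].
This gives a 10×5 integer matrix of rank 5; reducing to Smith normal form yields diagonal entries (1,1,1,1,1).

Now H_k = ker ∂_k / im ∂_{k+1}, so:

  H_0: rank C_0 − rank ∂_1 = 5 − 4 = 1, and the invariant factors of ∂_1 are all 1, so H_0 ≅ Z.
  H_1: rank ker ∂_1 − rank ∂_2 = (10 − 4) − 5 = 1, and the invariant factors of ∂_2 are all 1, so H_1 ≅ Z.
  H_2: rank ker ∂_2 − rank ∂_3 = (5 − 5) − 0 = 0, and there is no ∂_3, so H_2 ≅ 0.

As a check, the Euler characteristic is 5 − 10 + 5 = 0, which agrees with 1 − 1 + 0 = 0.

H_0 ≅ Z,  H_1 ≅ Z,  H_2 = 0.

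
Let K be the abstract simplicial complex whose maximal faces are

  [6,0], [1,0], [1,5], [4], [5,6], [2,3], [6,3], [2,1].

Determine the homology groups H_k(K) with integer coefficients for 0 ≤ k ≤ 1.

H_0 ≅ Z^2,  H_1 ≅ Z^2.

K has 7 vertices, 7 edges.
rank ∂_0 = 0, rank ∂_1 = 5 ⇒ b_0 = 7 − 0 − 5 = 2; all invariant factors of ∂_1 are 1 so no torsion. So H_0 ≅ Z^2.
rank ∂_1 = 5, rank ∂_2 = 0 ⇒ b_1 = 7 − 5 − 0 = 2. So H_1 ≅ Z^2.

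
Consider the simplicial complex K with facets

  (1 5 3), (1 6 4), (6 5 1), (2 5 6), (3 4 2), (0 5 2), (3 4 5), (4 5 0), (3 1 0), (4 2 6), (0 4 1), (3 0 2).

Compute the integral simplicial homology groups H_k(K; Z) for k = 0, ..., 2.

H_0 ≅ Z,  H_1 ≅ Z/2,  H_2 = 0.

We work with the vertex ordering 0 < 1 < 2 < 3 < 4 < 5 < 6. The simplices of K, each written with vertices in increasing order, are:

  0-simplices (7): [0], [1], [2], [3], [4], [5], [6]
  1-simplices (18): [0,1], [0,2], [0,3], [0,4], [0,5], [1,3], [1,4], [1,5], [1,6], [2,3], [2,4], [2,5], [2,6], [3,4], [3,5], [4,5], [4,6], [5,6]
  2-simplices (12): [0,1,3], [0,1,4], [0,2,3], [0,2,5], [0,4,5], [1,3,5], [1,4,6], [1,5,6], [2,3,4], [2,4,6], [2,5,6], [3,4,5]

so the chain groups are C_0 ≅ Z^7, C_1 ≅ Z^18, C_2 ≅ Z^12.

The boundary map ∂_1: C_1 → C_0 maps an edge to its endpoints' difference, ∂[p,q] = q − p.
This gives a 7×18 integer matrix of rank 6; reducing to Smith normal form yields diagonal entries (1,1,1,1,1,1).

The boundary map ∂_2: C_2 → C_1 maps a triangle to the signed sum of its edges. For instance
  ∂[2,3,4] = [3,4] − [2,4] + [2,3],
  ∂[0,2,5] = [2,5] − [0,5] + [0,2].
This gives a 18×12 integer matrix of rank 12; reducing to Smith normal form yields diagonal entries (1,1,1,1,1,1,1,1,1,1,1,2).

Reading off H_k = ker ∂_k / im ∂_{k+1}:

  H_0: rank C_0 − rank ∂_1 = 7 − 6 = 1, and the invariant factors of ∂_1 are all 1, so H_0 = Z.
  H_1: rank ker ∂_1 − rank ∂_2 = (18 − 6) − 12 = 0, and ∂_2 has invariant factor 2 > 1, so H_1 = Z/2.
  H_2: rank ker ∂_2 − rank ∂_3 = (12 − 12) − 0 = 0, and there is no ∂_3, so H_2 = 0.

As a check, the Euler characteristic is 7 − 18 + 12 = 1, which agrees with 1 − 0 + 0 = 1.
(K is a triangulation of the real projective plane RP^2.)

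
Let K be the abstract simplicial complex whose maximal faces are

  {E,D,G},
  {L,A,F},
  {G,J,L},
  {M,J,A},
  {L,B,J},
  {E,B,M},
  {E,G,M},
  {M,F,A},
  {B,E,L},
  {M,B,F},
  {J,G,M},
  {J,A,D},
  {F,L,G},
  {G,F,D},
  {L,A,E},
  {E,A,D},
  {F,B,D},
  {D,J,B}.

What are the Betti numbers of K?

b_0 = 1, b_1 = 2, b_2 = 1.

Take the total order A < B < D < E < F < G < J < L < M on the vertex set. Then K (dimension 2) consists of the simplices:

  0-simplices (9): A, B, D, E, F, G, J, L, M
  1-simplices (27): AD, AE, AF, AJ, AL, AM, BD, BE, BF, BJ, BL, BM, DE, DF, DG, DJ, EG, EL, EM, FG, FL, FM, GJ, GL, GM, JL, JM
  2-simplices (18): ADE, ADJ, AEL, AFL, AFM, AJM, BDF, BDJ, BEL, BEM, BFM, BJL, DEG, DFG, EGM, FGL, GJL, GJM

Hence C_0 ≅ Z^9, C_1 ≅ Z^27, C_2 ≅ Z^18.

∂_1: C_1 → C_0 is given by ∂[p,q] = [q] − [p]. For instance
  ∂AL = L − A.
As a 9×27 matrix over Z this has rank 8, with invariant factors (1,1,1,1,1,1,1,1).

The boundary map ∂_2: C_2 → C_1 acts by ∂[p,q,r] = [q,r] − [p,r] + [p,q]. For instance
  ∂GJL = JL − GL + GJ,
  ∂EGM = GM − EM + EG.
The 27×18 boundary matrix has rank 17 and Smith normal form diag(1,1,1,1,1,1,1,1,1,1,1,1,1,1,1,1,1).

Reading off H_k = ker ∂_k / im ∂_{k+1}:

  H_0: rank C_0 − rank ∂_1 = 9 − 8 = 1, and the invariant factors of ∂_1 are all 1, so H_0 = Z.
  H_1: rank ker ∂_1 − rank ∂_2 = (27 − 8) − 17 = 2, and the invariant factors of ∂_2 are all 1, so H_1 = Z^2.
  H_2: rank ker ∂_2 − rank ∂_3 = (18 − 17) − 0 = 1, and there is no ∂_3, so H_2 = Z.

As a check, the Euler characteristic is 9 − 27 + 18 = 0, which agrees with 1 − 2 + 1 = 0.

Hence the Betti numbers are b_0 = 1, b_1 = 2, b_2 = 1.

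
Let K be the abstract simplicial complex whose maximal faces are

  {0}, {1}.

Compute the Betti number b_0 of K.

b_0 = 2.

Order the vertices as 0 < 1. Listing each simplex with vertices in this order, K has dimension 0 with simplices:

  0-simplices (2): [0], [1]

Hence C_0 ≅ Z^2.

Reading off H_k = ker ∂_k / im ∂_{k+1}:

  H_0: rank C_0 − rank ∂_1 = 2 − 0 = 2, and there is no ∂_1, so H_0 ≅ Z^2.

(K is a triangulation of a set of 2 points.)

Hence the Betti numbers are b_0 = 2.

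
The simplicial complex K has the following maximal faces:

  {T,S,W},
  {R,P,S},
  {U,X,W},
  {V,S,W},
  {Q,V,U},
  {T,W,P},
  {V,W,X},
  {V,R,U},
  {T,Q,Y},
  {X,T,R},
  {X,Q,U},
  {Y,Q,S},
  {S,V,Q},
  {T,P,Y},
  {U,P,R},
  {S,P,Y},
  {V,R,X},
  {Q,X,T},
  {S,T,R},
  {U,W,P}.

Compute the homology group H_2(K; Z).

H_2 = 0.

Take the total order P < Q < R < S < T < U < V < W < X < Y on the vertex set. Then K (dimension 2) consists of the simplices:

  0-simplices (10): P, Q, R, S, T, U, V, W, X, Y
  1-simplices (30): PR, PS, PT, PU, PW, PY, QS, QT, QU, QV, QX, QY, RS, RT, RU, RV, RX, ST, SV, SW, SY, TW, TX, TY, UV, UW, UX, VW, VX, WX
  2-simplices (20): PRS, PRU, PSY, PTW, PTY, PUW, QSV, QSY, QTX, QTY, QUV, QUX, RST, RTX, RUV, RVX, STW, SVW, UWX, VWX

Hence C_0 ≅ Z^10, C_1 ≅ Z^30, C_2 ≅ Z^20.

∂_1: C_1 → C_0 maps an edge to its endpoints' difference, ∂[p,q] = q − p.
The 10×30 boundary matrix has rank 9 and Smith normal form diag(1,1,1,1,1,1,1,1,1).

The boundary map ∂_2: C_2 → C_1 sends each 2-simplex [p,q,r] to [q,r] − [p,r] + [p,q]. For instance
  ∂PTY = TY − PY + PT,
  ∂QUX = UX − QX + QU.
The resulting 30×20 matrix has rank 20, and its Smith normal form has invariant factors (1,1,1,1,1,1,1,1,1,1,1,1,1,1,1,1,1,1,1,2).

Computing H_k = (kernel of ∂_k) / (image of ∂_{k+1}):

  H_2: rank ker ∂_2 − rank ∂_3 = (20 − 20) − 0 = 0, and there is no ∂_3, so H_2 ≅ 0.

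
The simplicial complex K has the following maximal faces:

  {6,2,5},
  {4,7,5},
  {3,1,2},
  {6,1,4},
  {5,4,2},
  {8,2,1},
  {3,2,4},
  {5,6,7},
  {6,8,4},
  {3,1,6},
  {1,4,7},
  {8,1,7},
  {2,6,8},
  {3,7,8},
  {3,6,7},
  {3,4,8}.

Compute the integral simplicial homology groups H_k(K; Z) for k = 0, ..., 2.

H_0 ≅ Z,  H_1 ≅ Z^2,  H_2 ≅ Z.

Fix the vertex order 1 < 2 < 3 < 4 < 5 < 6 < 7 < 8 and write every simplex with vertices in increasing order. Then dim K = 2 and the simplices of K are:

  0-simplices (8): [1], [2], [3], [4], [5], [6], [7], [8]
  1-simplices (24): (24 of them)
  2-simplices (16): [1,2,3], [1,2,8], [1,3,6], [1,4,6], [1,4,7], [1,7,8], [2,3,4], [2,4,5], [2,5,6], [2,6,8], [3,4,8], [3,6,7], [3,7,8], [4,5,7], [4,6,8], [5,6,7]

giving chain groups C_0 ≅ Z^8, C_1 ≅ Z^24, C_2 ≅ Z^16.

Boundary ∂_1: C_1 → C_0 is given by ∂[p,q] = [q] − [p]. For instance
  ∂[2,8] = [8] − [2].
As a 8×24 matrix over Z this has rank 7, with invariant factors (1,1,1,1,1,1,1).

Boundary ∂_2: C_2 → C_1 sends each 2-simplex [p,q,r] to [q,r] − [p,r] + [p,q]. For instance
  ∂[1,4,6] = [4,6] − [1,6] + [1,4],
  ∂[4,5,7] = [5,7] − [4,7] + [4,5].
The resulting 24×16 matrix has rank 15, and its Smith normal form has invariant factors (1,1,1,1,1,1,1,1,1,1,1,1,1,1,1).

Now H_k = ker ∂_k / im ∂_{k+1}, so:

  H_0: rank C_0 − rank ∂_1 = 8 − 7 = 1, and the invariant factors of ∂_1 are all 1, so H_0 ≅ Z.
  H_1: rank ker ∂_1 − rank ∂_2 = (24 − 7) − 15 = 2, and the invariant factors of ∂_2 are all 1, so H_1 ≅ Z^2.
  H_2: rank ker ∂_2 − rank ∂_3 = (16 − 15) − 0 = 1, and there is no ∂_3, so H_2 ≅ Z.

(K is a triangulation of the torus T^2.)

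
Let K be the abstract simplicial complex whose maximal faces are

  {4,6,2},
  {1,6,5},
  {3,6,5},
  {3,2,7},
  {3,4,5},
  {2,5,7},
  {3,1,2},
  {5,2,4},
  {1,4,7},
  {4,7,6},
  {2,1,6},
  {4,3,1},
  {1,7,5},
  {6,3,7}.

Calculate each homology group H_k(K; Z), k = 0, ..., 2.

H_0 = Z,  H_1 = Z^2,  H_2 = Z.

Order the vertices as 1 < 2 < 3 < 4 < 5 < 6 < 7. Listing each simplex with vertices in this order, K has dimension 2 with simplices:

  0-simplices (7): [1], [2], [3], [4], [5], [6], [7]
  1-simplices (21): [1,2], [1,3], [1,4], [1,5], [1,6], [1,7], [2,3], [2,4], [2,5], [2,6], [2,7], [3,4], [3,5], [3,6], [3,7], [4,5], [4,6], [4,7], [5,6], [5,7], [6,7]
  2-simplices (14): [1,2,3], [1,2,6], [1,3,4], [1,4,7], [1,5,6], [1,5,7], [2,3,7], [2,4,5], [2,4,6], [2,5,7], [3,4,5], [3,5,6], [3,6,7], [4,6,7]

giving chain groups C_0 ≅ Z^7, C_1 ≅ Z^21, C_2 ≅ Z^14.

Boundary ∂_1: C_1 → C_0 maps an edge to its endpoints' difference, ∂[p,q] = q − p.
The resulting 7×21 matrix has rank 6, and its Smith normal form has invariant factors (1,1,1,1,1,1).

Boundary ∂_2: C_2 → C_1 acts by ∂[p,q,r] = [q,r] − [p,r] + [p,q]. For instance
  ∂[2,3,7] = [3,7] − [2,7] + [2,3],
  ∂[1,2,3] = [2,3] − [1,3] + [1,2].
As a 21×14 matrix over Z this has rank 13, with invariant factors (1,1,1,1,1,1,1,1,1,1,1,1,1).

Now H_k = ker ∂_k / im ∂_{k+1}, so:

  H_0: rank C_0 − rank ∂_1 = 7 − 6 = 1, and the invariant factors of ∂_1 are all 1, so H_0 ≅ Z.
  H_1: rank ker ∂_1 − rank ∂_2 = (21 − 6) − 13 = 2, and the invariant factors of ∂_2 are all 1, so H_1 ≅ Z^2.
  H_2: rank ker ∂_2 − rank ∂_3 = (14 − 13) − 0 = 1, and there is no ∂_3, so H_2 ≅ Z.

As a check, the Euler characteristic is 7 − 21 + 14 = 0, which agrees with 1 − 2 + 1 = 0.
(K is a triangulation of the torus T^2.)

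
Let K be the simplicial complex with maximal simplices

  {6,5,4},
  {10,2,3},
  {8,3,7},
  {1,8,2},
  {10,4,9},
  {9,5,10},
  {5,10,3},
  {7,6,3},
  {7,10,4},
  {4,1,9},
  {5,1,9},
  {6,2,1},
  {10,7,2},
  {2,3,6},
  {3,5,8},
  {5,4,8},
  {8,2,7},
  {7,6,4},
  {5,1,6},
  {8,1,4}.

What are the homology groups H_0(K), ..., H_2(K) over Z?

Order the vertices as 1 < 2 < 3 < 4 < 5 < 6 < 7 < 8 < 9 < 10. Listing each simplex with vertices in this order, K has dimension 2 with simplices:

  0-simplices (10): [1], [2], [3], [4], [5], [6], [7], [8], [9], [10]
  1-simplices (30): (30 of them)
  2-simplices (20): (20 of them)

so the chain groups are C_0 ≅ Z^10, C_1 ≅ Z^30, C_2 ≅ Z^20.

The boundary map ∂_1: C_1 → C_0 is given by ∂[p,q] = [q] − [p].
This gives a 10×30 integer matrix of rank 9; reducing to Smith normal form yields diagonal entries (1,1,1,1,1,1,1,1,1).

The boundary map ∂_2: C_2 → C_1 acts by ∂[p,q,r] = [q,r] − [p,r] + [p,q]. For instance
  ∂[4,6,7] = [6,7] − [4,7] + [4,6],
  ∂[3,5,10] = [5,10] − [3,10] + [3,5].
As a 30×20 matrix over Z this has rank 20, with invariant factors (1,1,1,1,1,1,1,1,1,1,1,1,1,1,1,1,1,1,1,2).

Now H_k = ker ∂_k / im ∂_{k+1}, so:

  H_0: rank C_0 − rank ∂_1 = 10 − 9 = 1, and the invariant factors of ∂_1 are all 1, so H_0 ≅ Z.
  H_1: rank ker ∂_1 − rank ∂_2 = (30 − 9) − 20 = 1, and ∂_2 has invariant factor 2 > 1, so H_1 ≅ Z ⊕ Z/2.
  H_2: rank ker ∂_2 − rank ∂_3 = (20 − 20) − 0 = 0, and there is no ∂_3, so H_2 ≅ 0.

As a check, the Euler characteristic is 10 − 30 + 20 = 0, which agrees with 1 − 1 + 0 = 0.
(K is a triangulation of the Klein bottle.)

H_0 ≅ Z,  H_1 ≅ Z ⊕ Z/2,  H_2 = 0.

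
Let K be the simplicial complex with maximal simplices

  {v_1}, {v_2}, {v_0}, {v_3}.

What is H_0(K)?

Take the total order v_0 < v_1 < v_2 < v_3 on the vertex set. Then K (dimension 0) consists of the simplices:

  0-simplices (4): [v_0], [v_1], [v_2], [v_3]

so the chain groups are C_0 ≅ Z^4.

Computing H_k = (kernel of ∂_k) / (image of ∂_{k+1}):

  H_0: rank C_0 − rank ∂_1 = 4 − 0 = 4, and there is no ∂_1, so H_0 = Z^4.

(K is a triangulation of a set of 4 points.)

H_0 = Z^4.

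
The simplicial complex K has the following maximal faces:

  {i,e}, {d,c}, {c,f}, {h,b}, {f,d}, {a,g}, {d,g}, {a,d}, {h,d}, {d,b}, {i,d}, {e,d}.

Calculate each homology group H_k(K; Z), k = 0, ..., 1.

H_0 = Z,  H_1 = Z^4.

Take the total order a < b < c < d < e < f < g < h < i on the vertex set. Then K (dimension 1) consists of the simplices:

  0-simplices (9): a, b, c, d, e, f, g, h, i
  1-simplices (12): ad, ag, bd, bh, cd, cf, de, df, dg, dh, di, ei

Hence C_0 ≅ Z^9, C_1 ≅ Z^12.

∂_1: C_1 → C_0 is given by ∂[p,q] = [q] − [p]. For instance
  ∂cf = f − c.
The 9×12 boundary matrix has rank 8 and Smith normal form diag(1,1,1,1,1,1,1,1).

Computing H_k = (kernel of ∂_k) / (image of ∂_{k+1}):

  H_0: rank C_0 − rank ∂_1 = 9 − 8 = 1, and the invariant factors of ∂_1 are all 1, so H_0 = Z.
  H_1: rank ker ∂_1 − rank ∂_2 = (12 − 8) − 0 = 4, and there is no ∂_2, so H_1 = Z^4.

As a check, the Euler characteristic is 9 − 12 = -3, which agrees with 1 − 4 = -3.
(K is a triangulation of a wedge of 4 circles.)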